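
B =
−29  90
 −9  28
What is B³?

tr B = −1 and det B = −2, so the characteristic polynomial is λ² − (−1)λ + (−2) with roots −2 and 1.
Eigenvectors give P = [[−10, 3], [−3, 1]] with P⁻¹ = [[−1, 3], [−3, 10]], and B = P·diag(−2, 1)·P⁻¹.
Then B³ = P·diag(−8, 1)·P⁻¹ = [[80, 3], [24, 1]] · [[−1, 3], [−3, 10]] = [[−89, 270], [−27, 82]].

[[−89, 270], [−27, 82]]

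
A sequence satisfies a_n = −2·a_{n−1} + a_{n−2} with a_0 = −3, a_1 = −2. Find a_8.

With companion matrix M = [[−2, 1], [1, 0]], [a_n, a_{n−1}]ᵀ = M·[a_{n−1}, a_{n−2}]ᵀ, so [a_8, a_7]ᵀ = M⁷·[a_1, a_0]ᵀ.
M⁷ = [[−408, 169], [169, −70]], giving [a_8, a_7]ᵀ = [[309], [−128]].

309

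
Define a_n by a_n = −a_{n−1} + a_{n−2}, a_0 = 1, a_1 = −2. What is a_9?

−89

With companion matrix T = [[−1, 1], [1, 0]], [a_n, a_{n−1}]ᵀ = T·[a_{n−1}, a_{n−2}]ᵀ, so [a_9, a_8]ᵀ = T⁸·[a_1, a_0]ᵀ.
T⁸ = [[34, −21], [−21, 13]], giving [a_9, a_8]ᵀ = [[−89], [55]].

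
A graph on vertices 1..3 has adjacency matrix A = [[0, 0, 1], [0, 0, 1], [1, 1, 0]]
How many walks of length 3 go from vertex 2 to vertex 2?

The number of length-3 walks from vertex 2 to vertex 2 is entry (2,2) of A³, where A is the adjacency matrix.
A² = [[1, 1, 0], [1, 1, 0], [0, 0, 2]]
A³ = [[0, 0, 2], [0, 0, 2], [2, 2, 0]]

0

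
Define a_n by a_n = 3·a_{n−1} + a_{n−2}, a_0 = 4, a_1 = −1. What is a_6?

76

With companion matrix M = [[3, 1], [1, 0]], [a_n, a_{n−1}]ᵀ = M·[a_{n−1}, a_{n−2}]ᵀ, so [a_6, a_5]ᵀ = M⁵·[a_1, a_0]ᵀ.
M⁵ = [[360, 109], [109, 33]], giving [a_6, a_5]ᵀ = [[76], [23]].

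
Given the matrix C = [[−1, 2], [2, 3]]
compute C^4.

C^2 = [[5, 4], [4, 13]]
C^3 = [[3, 22], [22, 47]]
C^4 = [[41, 72], [72, 185]]

[[41, 72], [72, 185]]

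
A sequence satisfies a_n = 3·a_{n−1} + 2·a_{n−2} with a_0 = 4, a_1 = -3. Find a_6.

-373

With companion matrix T = [[3, 2], [1, 0]], [a_n, a_{n−1}]ᵀ = T·[a_{n−1}, a_{n−2}]ᵀ, so [a_6, a_5]ᵀ = T⁵·[a_1, a_0]ᵀ.
T⁵ = [[495, 278], [139, 78]], giving [a_6, a_5]ᵀ = [[-373], [-105]].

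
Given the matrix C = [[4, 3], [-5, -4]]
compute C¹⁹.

C² = I (check: tr C = 0 and det C = -1), so C¹⁹ = C since 19 is odd.

[[4, 3], [-5, -4]]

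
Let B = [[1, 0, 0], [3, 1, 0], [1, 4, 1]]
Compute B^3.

[[1, 0, 0], [9, 1, 0], [39, 12, 1]]

B = I + N where N = [[0, 0, 0], [3, 0, 0], [1, 4, 0]] is strictly lower-triangular, so N^3 = 0.
(I + N)^3 = I + 3·N + 3·N^2 = [[1, 0, 0], [9, 1, 0], [39, 12, 1]].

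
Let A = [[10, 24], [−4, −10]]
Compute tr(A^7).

tr A = 0 and det A = −4, so the characteristic polynomial is λ² − (0)λ + (−4) with roots −2 and 2.
Eigenvectors give P = [[−2, −3], [1, 1]] with P⁻¹ = [[1, 3], [−1, −2]], and A = P·diag(−2, 2)·P⁻¹.
Then A^7 = P·diag(−128, 128)·P⁻¹ = [[256, −384], [−128, 128]] · [[1, 3], [−1, −2]] = [[640, 1536], [−256, −640]].

0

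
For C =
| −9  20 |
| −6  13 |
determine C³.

tr C = 4 and det C = 3, so the characteristic polynomial is λ² − (4)λ + (3) with roots 1 and 3.
Eigenvectors give P = [[2, 5], [1, 3]] with P⁻¹ = [[3, −5], [−1, 2]], and C = P·diag(1, 3)·P⁻¹.
Then C³ = P·diag(1, 27)·P⁻¹ = [[2, 135], [1, 81]] · [[3, −5], [−1, 2]] = [[−129, 260], [−78, 157]].

[[−129, 260], [−78, 157]]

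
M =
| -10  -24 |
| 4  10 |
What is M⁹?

tr M = 0 and det M = -4, so the characteristic polynomial is λ² − (0)λ + (-4) with roots -2 and 2.
Eigenvectors give P = [[3, -2], [-1, 1]] with P⁻¹ = [[1, 2], [1, 3]], and M = P·diag(-2, 2)·P⁻¹.
Then M⁹ = P·diag(-512, 512)·P⁻¹ = [[-1536, -1024], [512, 512]] · [[1, 2], [1, 3]] = [[-2560, -6144], [1024, 2560]].

[[-2560, -6144], [1024, 2560]]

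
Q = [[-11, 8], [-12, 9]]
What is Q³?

tr Q = -2 and det Q = -3, so the characteristic polynomial is λ² − (-2)λ + (-3) with roots 1 and -3.
Eigenvectors give P = [[-2, 1], [-3, 1]] with P⁻¹ = [[1, -1], [3, -2]], and Q = P·diag(1, -3)·P⁻¹.
Then Q³ = P·diag(1, -27)·P⁻¹ = [[-2, -27], [-3, -27]] · [[1, -1], [3, -2]] = [[-83, 56], [-84, 57]].

[[-83, 56], [-84, 57]]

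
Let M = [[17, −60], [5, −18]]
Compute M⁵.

tr M = −1 and det M = −6, so the characteristic polynomial is λ² − (−1)λ + (−6) with roots 2 and −3.
Eigenvectors give P = [[4, 3], [1, 1]] with P⁻¹ = [[1, −3], [−1, 4]], and M = P·diag(2, −3)·P⁻¹.
Then M⁵ = P·diag(32, −243)·P⁻¹ = [[128, −729], [32, −243]] · [[1, −3], [−1, 4]] = [[857, −3300], [275, −1068]].

[[857, −3300], [275, −1068]]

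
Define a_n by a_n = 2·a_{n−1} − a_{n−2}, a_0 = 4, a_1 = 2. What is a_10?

−16

With companion matrix T = [[2, −1], [1, 0]], [a_n, a_{n−1}]ᵀ = T·[a_{n−1}, a_{n−2}]ᵀ, so [a_10, a_9]ᵀ = T⁹·[a_1, a_0]ᵀ.
T⁹ = [[10, −9], [9, −8]], giving [a_10, a_9]ᵀ = [[−16], [−14]].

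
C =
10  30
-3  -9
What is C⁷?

[[10, 30], [-3, -9]]

C² = C (a projection; rank 1, trace 1), so C⁷ = C.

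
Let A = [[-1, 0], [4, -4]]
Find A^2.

[[1, 0], [-20, 16]]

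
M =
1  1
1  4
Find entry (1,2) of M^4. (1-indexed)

95

M^2 = [[2, 5], [5, 17]]
M^3 = [[7, 22], [22, 73]]
M^4 = [[29, 95], [95, 314]]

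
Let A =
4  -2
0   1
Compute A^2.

[[16, -10], [0, 1]]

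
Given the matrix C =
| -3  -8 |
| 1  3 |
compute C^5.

C² = I (check: tr C = 0 and det C = -1), so C^5 = C since 5 is odd.

[[-3, -8], [1, 3]]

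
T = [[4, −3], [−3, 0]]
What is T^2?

[[25, −12], [−12, 9]]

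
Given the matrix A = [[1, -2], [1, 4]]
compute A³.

[[-11, -38], [19, 46]]

tr A = 5 and det A = 6, so the characteristic polynomial is λ² − (5)λ + (6) with roots 2 and 3.
Eigenvectors give P = [[-2, -1], [1, 1]] with P⁻¹ = [[-1, -1], [1, 2]], and A = P·diag(2, 3)·P⁻¹.
Then A³ = P·diag(8, 27)·P⁻¹ = [[-16, -27], [8, 27]] · [[-1, -1], [1, 2]] = [[-11, -38], [19, 46]].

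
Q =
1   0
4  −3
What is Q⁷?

tr Q = −2 and det Q = −3, so the characteristic polynomial is λ² − (−2)λ + (−3) with roots −3 and 1.
Eigenvectors give P = [[0, 1], [−1, 1]] with P⁻¹ = [[1, −1], [1, 0]], and Q = P·diag(−3, 1)·P⁻¹.
Then Q⁷ = P·diag(−2187, 1)·P⁻¹ = [[0, 1], [2187, 1]] · [[1, −1], [1, 0]] = [[1, 0], [2188, −2187]].

[[1, 0], [2188, −2187]]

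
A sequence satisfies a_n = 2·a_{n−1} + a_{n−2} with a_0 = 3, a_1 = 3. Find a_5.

With companion matrix T = [[2, 1], [1, 0]], [a_n, a_{n−1}]ᵀ = T·[a_{n−1}, a_{n−2}]ᵀ, so [a_5, a_4]ᵀ = T⁴·[a_1, a_0]ᵀ.
T⁴ = [[29, 12], [12, 5]], giving [a_5, a_4]ᵀ = [[123], [51]].

123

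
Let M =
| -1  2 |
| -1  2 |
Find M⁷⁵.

[[-1, 2], [-1, 2]]

M² = M (a projection; rank 1, trace 1), so M⁷⁵ = M.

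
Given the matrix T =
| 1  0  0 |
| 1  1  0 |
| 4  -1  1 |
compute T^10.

T = I + N where N = [[0, 0, 0], [1, 0, 0], [4, -1, 0]] is strictly lower-triangular, so N^3 = 0.
(I + N)^10 = I + 10·N + 45·N^2 = [[1, 0, 0], [10, 1, 0], [-5, -10, 1]].

[[1, 0, 0], [10, 1, 0], [-5, -10, 1]]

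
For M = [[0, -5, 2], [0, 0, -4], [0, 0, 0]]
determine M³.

M is strictly triangular, hence nilpotent: M³ = 0, so M³ = 0.

[[0, 0, 0], [0, 0, 0], [0, 0, 0]]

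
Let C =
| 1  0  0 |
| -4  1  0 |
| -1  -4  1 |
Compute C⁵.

C = I + N where N = [[0, 0, 0], [-4, 0, 0], [-1, -4, 0]] is strictly lower-triangular, so N³ = 0.
(I + N)⁵ = I + 5·N + 10·N² = [[1, 0, 0], [-20, 1, 0], [155, -20, 1]].

[[1, 0, 0], [-20, 1, 0], [155, -20, 1]]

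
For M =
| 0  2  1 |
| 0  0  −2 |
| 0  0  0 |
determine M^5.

M is strictly triangular, hence nilpotent: M^3 = 0, so M^5 = 0.

[[0, 0, 0], [0, 0, 0], [0, 0, 0]]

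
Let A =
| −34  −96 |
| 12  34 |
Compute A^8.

[[256, 0], [0, 256]]

tr A = 0 and det A = −4, so the characteristic polynomial is λ² − (0)λ + (−4) with roots 2 and −2.
Eigenvectors give P = [[−8, −3], [3, 1]] with P⁻¹ = [[1, 3], [−3, −8]], and A = P·diag(2, −2)·P⁻¹.
Then A^8 = P·diag(256, 256)·P⁻¹ = [[−2048, −768], [768, 256]] · [[1, 3], [−3, −8]] = [[256, 0], [0, 256]].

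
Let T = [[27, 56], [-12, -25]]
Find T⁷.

[[15315, 30632], [-6564, -13129]]

tr T = 2 and det T = -3, so the characteristic polynomial is λ² − (2)λ + (-3) with roots 3 and -1.
Eigenvectors give P = [[7, -2], [-3, 1]] with P⁻¹ = [[1, 2], [3, 7]], and T = P·diag(3, -1)·P⁻¹.
Then T⁷ = P·diag(2187, -1)·P⁻¹ = [[15309, 2], [-6561, -1]] · [[1, 2], [3, 7]] = [[15315, 30632], [-6564, -13129]].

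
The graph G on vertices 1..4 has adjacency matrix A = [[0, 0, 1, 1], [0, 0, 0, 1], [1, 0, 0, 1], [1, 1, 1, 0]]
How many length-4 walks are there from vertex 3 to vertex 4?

6

The number of length-4 walks from vertex 3 to vertex 4 is entry (3,4) of A⁴, where A is the adjacency matrix.
A² = [[2, 1, 1, 1], [1, 1, 1, 0], [1, 1, 2, 1], [1, 0, 1, 3]]
A³ = [[2, 1, 3, 4], [1, 0, 1, 3], [3, 1, 2, 4], [4, 3, 4, 2]]
A⁴ = [[7, 4, 6, 6], [4, 3, 4, 2], [6, 4, 7, 6], [6, 2, 6, 11]]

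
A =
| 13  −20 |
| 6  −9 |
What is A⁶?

tr A = 4 and det A = 3, so the characteristic polynomial is λ² − (4)λ + (3) with roots 3 and 1.
Eigenvectors give P = [[−2, 5], [−1, 3]] with P⁻¹ = [[−3, 5], [−1, 2]], and A = P·diag(3, 1)·P⁻¹.
Then A⁶ = P·diag(729, 1)·P⁻¹ = [[−1458, 5], [−729, 3]] · [[−3, 5], [−1, 2]] = [[4369, −7280], [2184, −3639]].

[[4369, −7280], [2184, −3639]]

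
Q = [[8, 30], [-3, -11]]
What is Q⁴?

tr Q = -3 and det Q = 2, so the characteristic polynomial is λ² − (-3)λ + (2) with roots -1 and -2.
Eigenvectors give P = [[10, -3], [-3, 1]] with P⁻¹ = [[1, 3], [3, 10]], and Q = P·diag(-1, -2)·P⁻¹.
Then Q⁴ = P·diag(1, 16)·P⁻¹ = [[10, -48], [-3, 16]] · [[1, 3], [3, 10]] = [[-134, -450], [45, 151]].

[[-134, -450], [45, 151]]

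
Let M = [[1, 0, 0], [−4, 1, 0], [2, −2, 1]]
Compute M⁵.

[[1, 0, 0], [−20, 1, 0], [90, −10, 1]]

M = I + N where N = [[0, 0, 0], [−4, 0, 0], [2, −2, 0]] is strictly lower-triangular, so N³ = 0.
(I + N)⁵ = I + 5·N + 10·N² = [[1, 0, 0], [−20, 1, 0], [90, −10, 1]].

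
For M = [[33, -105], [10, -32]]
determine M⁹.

[[140853, -424095], [40390, -121682]]

tr M = 1 and det M = -6, so the characteristic polynomial is λ² − (1)λ + (-6) with roots 3 and -2.
Eigenvectors give P = [[7, 3], [2, 1]] with P⁻¹ = [[1, -3], [-2, 7]], and M = P·diag(3, -2)·P⁻¹.
Then M⁹ = P·diag(19683, -512)·P⁻¹ = [[137781, -1536], [39366, -512]] · [[1, -3], [-2, 7]] = [[140853, -424095], [40390, -121682]].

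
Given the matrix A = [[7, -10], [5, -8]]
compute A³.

tr A = -1 and det A = -6, so the characteristic polynomial is λ² − (-1)λ + (-6) with roots 2 and -3.
Eigenvectors give P = [[2, 1], [1, 1]] with P⁻¹ = [[1, -1], [-1, 2]], and A = P·diag(2, -3)·P⁻¹.
Then A³ = P·diag(8, -27)·P⁻¹ = [[16, -27], [8, -27]] · [[1, -1], [-1, 2]] = [[43, -70], [35, -62]].

[[43, -70], [35, -62]]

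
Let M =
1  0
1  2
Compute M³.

[[1, 0], [7, 8]]

tr M = 3 and det M = 2, so the characteristic polynomial is λ² − (3)λ + (2) with roots 1 and 2.
Eigenvectors give P = [[-1, 0], [1, 1]] with P⁻¹ = [[-1, 0], [1, 1]], and M = P·diag(1, 2)·P⁻¹.
Then M³ = P·diag(1, 8)·P⁻¹ = [[-1, 0], [1, 8]] · [[-1, 0], [1, 1]] = [[1, 0], [7, 8]].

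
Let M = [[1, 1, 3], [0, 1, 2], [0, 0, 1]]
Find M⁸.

[[1, 8, 80], [0, 1, 16], [0, 0, 1]]

M = I + N where N = [[0, 1, 3], [0, 0, 2], [0, 0, 0]] is strictly upper-triangular, so N³ = 0.
(I + N)⁸ = I + 8·N + 28·N² = [[1, 8, 80], [0, 1, 16], [0, 0, 1]].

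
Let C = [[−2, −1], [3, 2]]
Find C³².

[[1, 0], [0, 1]]

C² = I (check: tr C = 0 and det C = −1), so C³² = I since 32 is even.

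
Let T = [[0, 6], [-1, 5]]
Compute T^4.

[[-114, 390], [-65, 211]]

tr T = 5 and det T = 6, so the characteristic polynomial is λ² − (5)λ + (6) with roots 3 and 2.
Eigenvectors give P = [[-2, 3], [-1, 1]] with P⁻¹ = [[1, -3], [1, -2]], and T = P·diag(3, 2)·P⁻¹.
Then T^4 = P·diag(81, 16)·P⁻¹ = [[-162, 48], [-81, 16]] · [[1, -3], [1, -2]] = [[-114, 390], [-65, 211]].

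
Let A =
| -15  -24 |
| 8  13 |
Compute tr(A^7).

-2186

tr A = -2 and det A = -3, so the characteristic polynomial is λ² − (-2)λ + (-3) with roots -3 and 1.
Eigenvectors give P = [[2, 3], [-1, -2]] with P⁻¹ = [[2, 3], [-1, -2]], and A = P·diag(-3, 1)·P⁻¹.
Then A^7 = P·diag(-2187, 1)·P⁻¹ = [[-4374, 3], [2187, -2]] · [[2, 3], [-1, -2]] = [[-8751, -13128], [4376, 6565]].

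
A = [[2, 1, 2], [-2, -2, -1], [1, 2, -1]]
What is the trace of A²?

5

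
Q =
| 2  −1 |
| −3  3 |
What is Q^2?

[[7, −5], [−15, 12]]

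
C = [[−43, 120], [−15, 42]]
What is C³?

tr C = −1 and det C = −6, so the characteristic polynomial is λ² − (−1)λ + (−6) with roots 2 and −3.
Eigenvectors give P = [[8, 3], [3, 1]] with P⁻¹ = [[−1, 3], [3, −8]], and C = P·diag(2, −3)·P⁻¹.
Then C³ = P·diag(8, −27)·P⁻¹ = [[64, −81], [24, −27]] · [[−1, 3], [3, −8]] = [[−307, 840], [−105, 288]].

[[−307, 840], [−105, 288]]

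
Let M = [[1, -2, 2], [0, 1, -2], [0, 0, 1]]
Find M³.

M = I + N where N = [[0, -2, 2], [0, 0, -2], [0, 0, 0]] is strictly upper-triangular, so N³ = 0.
(I + N)³ = I + 3·N + 3·N² = [[1, -6, 18], [0, 1, -6], [0, 0, 1]].

[[1, -6, 18], [0, 1, -6], [0, 0, 1]]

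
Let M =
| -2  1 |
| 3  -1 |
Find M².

[[7, -3], [-9, 4]]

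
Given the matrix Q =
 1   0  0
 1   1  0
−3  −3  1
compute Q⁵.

Q = I + N where N = [[0, 0, 0], [1, 0, 0], [−3, −3, 0]] is strictly lower-triangular, so N³ = 0.
(I + N)⁵ = I + 5·N + 10·N² = [[1, 0, 0], [5, 1, 0], [−45, −15, 1]].

[[1, 0, 0], [5, 1, 0], [−45, −15, 1]]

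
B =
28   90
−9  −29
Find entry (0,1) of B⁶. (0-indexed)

−1890

tr B = −1 and det B = −2, so the characteristic polynomial is λ² − (−1)λ + (−2) with roots 1 and −2.
Eigenvectors give P = [[10, −3], [−3, 1]] with P⁻¹ = [[1, 3], [3, 10]], and B = P·diag(1, −2)·P⁻¹.
Then B⁶ = P·diag(1, 64)·P⁻¹ = [[10, −192], [−3, 64]] · [[1, 3], [3, 10]] = [[−566, −1890], [189, 631]].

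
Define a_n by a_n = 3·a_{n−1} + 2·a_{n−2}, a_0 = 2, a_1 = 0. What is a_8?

7052

With companion matrix C = [[3, 2], [1, 0]], [a_n, a_{n−1}]ᵀ = C·[a_{n−1}, a_{n−2}]ᵀ, so [a_8, a_7]ᵀ = C⁷·[a_1, a_0]ᵀ.
C⁷ = [[6279, 3526], [1763, 990]], giving [a_8, a_7]ᵀ = [[7052], [1980]].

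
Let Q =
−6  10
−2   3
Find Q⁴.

[[76, −150], [30, −59]]

tr Q = −3 and det Q = 2, so the characteristic polynomial is λ² − (−3)λ + (2) with roots −2 and −1.
Eigenvectors give P = [[−5, −2], [−2, −1]] with P⁻¹ = [[−1, 2], [2, −5]], and Q = P·diag(−2, −1)·P⁻¹.
Then Q⁴ = P·diag(16, 1)·P⁻¹ = [[−80, −2], [−32, −1]] · [[−1, 2], [2, −5]] = [[76, −150], [30, −59]].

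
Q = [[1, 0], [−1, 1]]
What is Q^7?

[[1, 0], [−7, 1]]

Q = I + N where N = [[0, 0], [−1, 0]] is strictly lower-triangular, so N^2 = 0.
(I + N)^7 = I + 7·N = [[1, 0], [−7, 1]].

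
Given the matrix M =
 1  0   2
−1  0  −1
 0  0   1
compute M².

[[1, 0, 4], [−1, 0, −3], [0, 0, 1]]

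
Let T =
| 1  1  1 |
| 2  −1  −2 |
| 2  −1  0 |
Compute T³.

T² = [[5, −1, −1], [−4, 5, 4], [0, 3, 4]]
T³ = [[1, 7, 7], [14, −13, −14], [14, −7, −6]]

[[1, 7, 7], [14, −13, −14], [14, −7, −6]]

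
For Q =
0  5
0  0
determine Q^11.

[[0, 0], [0, 0]]

Q is strictly triangular, hence nilpotent: Q^2 = 0, so Q^11 = 0.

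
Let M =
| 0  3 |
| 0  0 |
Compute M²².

[[0, 0], [0, 0]]

M is strictly triangular, hence nilpotent: M² = 0, so M²² = 0.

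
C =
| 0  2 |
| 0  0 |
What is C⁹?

[[0, 0], [0, 0]]

C is strictly triangular, hence nilpotent: C² = 0, so C⁹ = 0.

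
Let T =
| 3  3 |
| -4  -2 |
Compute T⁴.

T² = [[-3, 3], [-4, -8]]
T³ = [[-21, -15], [20, 4]]
T⁴ = [[-3, -33], [44, 52]]

[[-3, -33], [44, 52]]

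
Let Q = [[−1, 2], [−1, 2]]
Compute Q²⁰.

[[−1, 2], [−1, 2]]

Q² = Q (a projection; rank 1, trace 1), so Q²⁰ = Q.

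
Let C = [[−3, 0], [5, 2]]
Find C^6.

tr C = −1 and det C = −6, so the characteristic polynomial is λ² − (−1)λ + (−6) with roots −3 and 2.
Eigenvectors give P = [[−1, 0], [1, −1]] with P⁻¹ = [[−1, 0], [−1, −1]], and C = P·diag(−3, 2)·P⁻¹.
Then C^6 = P·diag(729, 64)·P⁻¹ = [[−729, 0], [729, −64]] · [[−1, 0], [−1, −1]] = [[729, 0], [−665, 64]].

[[729, 0], [−665, 64]]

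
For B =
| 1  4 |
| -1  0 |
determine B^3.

B^2 = [[-3, 4], [-1, -4]]
B^3 = [[-7, -12], [3, -4]]

[[-7, -12], [3, -4]]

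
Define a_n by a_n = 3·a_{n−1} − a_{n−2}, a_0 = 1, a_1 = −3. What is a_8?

With companion matrix C = [[3, −1], [1, 0]], [a_n, a_{n−1}]ᵀ = C·[a_{n−1}, a_{n−2}]ᵀ, so [a_8, a_7]ᵀ = C⁷·[a_1, a_0]ᵀ.
C⁷ = [[987, −377], [377, −144]], giving [a_8, a_7]ᵀ = [[−3338], [−1275]].

−3338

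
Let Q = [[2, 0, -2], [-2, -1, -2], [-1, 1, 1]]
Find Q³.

[[22, -4, -14], [-2, 5, 6], [-11, 1, 11]]

Q² = [[6, -2, -6], [0, -1, 4], [-5, 0, 1]]
Q³ = [[22, -4, -14], [-2, 5, 6], [-11, 1, 11]]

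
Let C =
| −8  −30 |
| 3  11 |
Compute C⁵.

tr C = 3 and det C = 2, so the characteristic polynomial is λ² − (3)λ + (2) with roots 2 and 1.
Eigenvectors give P = [[−3, 10], [1, −3]] with P⁻¹ = [[3, 10], [1, 3]], and C = P·diag(2, 1)·P⁻¹.
Then C⁵ = P·diag(32, 1)·P⁻¹ = [[−96, 10], [32, −3]] · [[3, 10], [1, 3]] = [[−278, −930], [93, 311]].

[[−278, −930], [93, 311]]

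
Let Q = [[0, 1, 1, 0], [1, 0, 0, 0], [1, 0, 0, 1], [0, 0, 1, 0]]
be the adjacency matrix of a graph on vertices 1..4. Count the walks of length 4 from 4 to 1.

The number of length-4 walks from vertex 4 to vertex 1 is entry (4,1) of Q⁴, where Q is the adjacency matrix.
Q² = [[2, 0, 0, 1], [0, 1, 1, 0], [0, 1, 2, 0], [1, 0, 0, 1]]
Q³ = [[0, 2, 3, 0], [2, 0, 0, 1], [3, 0, 0, 2], [0, 1, 2, 0]]
Q⁴ = [[5, 0, 0, 3], [0, 2, 3, 0], [0, 3, 5, 0], [3, 0, 0, 2]]

3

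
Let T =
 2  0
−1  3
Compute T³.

tr T = 5 and det T = 6, so the characteristic polynomial is λ² − (5)λ + (6) with roots 2 and 3.
Eigenvectors give P = [[1, 0], [1, 1]] with P⁻¹ = [[1, 0], [−1, 1]], and T = P·diag(2, 3)·P⁻¹.
Then T³ = P·diag(8, 27)·P⁻¹ = [[8, 0], [8, 27]] · [[1, 0], [−1, 1]] = [[8, 0], [−19, 27]].

[[8, 0], [−19, 27]]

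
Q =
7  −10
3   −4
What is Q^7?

[[763, −1270], [381, −634]]

tr Q = 3 and det Q = 2, so the characteristic polynomial is λ² − (3)λ + (2) with roots 1 and 2.
Eigenvectors give P = [[−5, 2], [−3, 1]] with P⁻¹ = [[1, −2], [3, −5]], and Q = P·diag(1, 2)·P⁻¹.
Then Q^7 = P·diag(1, 128)·P⁻¹ = [[−5, 256], [−3, 128]] · [[1, −2], [3, −5]] = [[763, −1270], [381, −634]].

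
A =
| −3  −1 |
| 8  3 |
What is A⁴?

[[1, 0], [0, 1]]

A² = I (check: tr A = 0 and det A = −1), so A⁴ = I since 4 is even.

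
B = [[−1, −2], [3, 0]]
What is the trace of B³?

B² = [[−5, 2], [−3, −6]]
B³ = [[11, 10], [−15, 6]]

17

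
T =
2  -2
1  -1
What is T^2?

[[2, -2], [1, -1]]

T² = T (a projection; rank 1, trace 1), so T^2 = T.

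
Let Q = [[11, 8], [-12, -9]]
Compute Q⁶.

tr Q = 2 and det Q = -3, so the characteristic polynomial is λ² − (2)λ + (-3) with roots 3 and -1.
Eigenvectors give P = [[-1, 2], [1, -3]] with P⁻¹ = [[-3, -2], [-1, -1]], and Q = P·diag(3, -1)·P⁻¹.
Then Q⁶ = P·diag(729, 1)·P⁻¹ = [[-729, 2], [729, -3]] · [[-3, -2], [-1, -1]] = [[2185, 1456], [-2184, -1455]].

[[2185, 1456], [-2184, -1455]]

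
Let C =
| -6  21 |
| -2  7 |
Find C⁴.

C² = C (a projection; rank 1, trace 1), so C⁴ = C.

[[-6, 21], [-2, 7]]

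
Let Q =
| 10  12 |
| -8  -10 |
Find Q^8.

[[256, 0], [0, 256]]

tr Q = 0 and det Q = -4, so the characteristic polynomial is λ² − (0)λ + (-4) with roots -2 and 2.
Eigenvectors give P = [[-1, 3], [1, -2]] with P⁻¹ = [[2, 3], [1, 1]], and Q = P·diag(-2, 2)·P⁻¹.
Then Q^8 = P·diag(256, 256)·P⁻¹ = [[-256, 768], [256, -512]] · [[2, 3], [1, 1]] = [[256, 0], [0, 256]].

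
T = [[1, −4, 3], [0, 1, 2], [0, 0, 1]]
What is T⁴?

T = I + N where N = [[0, −4, 3], [0, 0, 2], [0, 0, 0]] is strictly upper-triangular, so N³ = 0.
(I + N)⁴ = I + 4·N + 6·N² = [[1, −16, −36], [0, 1, 8], [0, 0, 1]].

[[1, −16, −36], [0, 1, 8], [0, 0, 1]]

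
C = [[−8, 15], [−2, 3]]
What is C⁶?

tr C = −5 and det C = 6, so the characteristic polynomial is λ² − (−5)λ + (6) with roots −2 and −3.
Eigenvectors give P = [[−5, 3], [−2, 1]] with P⁻¹ = [[1, −3], [2, −5]], and C = P·diag(−2, −3)·P⁻¹.
Then C⁶ = P·diag(64, 729)·P⁻¹ = [[−320, 2187], [−128, 729]] · [[1, −3], [2, −5]] = [[4054, −9975], [1330, −3261]].

[[4054, −9975], [1330, −3261]]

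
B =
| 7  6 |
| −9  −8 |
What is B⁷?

tr B = −1 and det B = −2, so the characteristic polynomial is λ² − (−1)λ + (−2) with roots 1 and −2.
Eigenvectors give P = [[−1, 2], [1, −3]] with P⁻¹ = [[−3, −2], [−1, −1]], and B = P·diag(1, −2)·P⁻¹.
Then B⁷ = P·diag(1, −128)·P⁻¹ = [[−1, −256], [1, 384]] · [[−3, −2], [−1, −1]] = [[259, 258], [−387, −386]].

[[259, 258], [−387, −386]]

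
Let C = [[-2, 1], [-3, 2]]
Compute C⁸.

[[1, 0], [0, 1]]

C² = I (check: tr C = 0 and det C = -1), so C⁸ = I since 8 is even.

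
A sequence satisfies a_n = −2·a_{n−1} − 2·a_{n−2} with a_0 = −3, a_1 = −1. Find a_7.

56

With companion matrix Q = [[−2, −2], [1, 0]], [a_n, a_{n−1}]ᵀ = Q·[a_{n−1}, a_{n−2}]ᵀ, so [a_7, a_6]ᵀ = Q⁶·[a_1, a_0]ᵀ.
Q⁶ = [[−8, −16], [8, 8]], giving [a_7, a_6]ᵀ = [[56], [−32]].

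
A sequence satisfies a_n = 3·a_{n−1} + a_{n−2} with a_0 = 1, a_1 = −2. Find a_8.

−6665

With companion matrix Q = [[3, 1], [1, 0]], [a_n, a_{n−1}]ᵀ = Q·[a_{n−1}, a_{n−2}]ᵀ, so [a_8, a_7]ᵀ = Q⁷·[a_1, a_0]ᵀ.
Q⁷ = [[3927, 1189], [1189, 360]], giving [a_8, a_7]ᵀ = [[−6665], [−2018]].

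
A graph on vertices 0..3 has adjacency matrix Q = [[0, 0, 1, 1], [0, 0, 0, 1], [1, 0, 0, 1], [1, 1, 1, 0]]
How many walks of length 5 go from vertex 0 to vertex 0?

12

The number of length-5 walks from vertex 0 to vertex 0 is entry (0,0) of Q^5, where Q is the adjacency matrix.
Q^2 = [[2, 1, 1, 1], [1, 1, 1, 0], [1, 1, 2, 1], [1, 0, 1, 3]]
Q^3 = [[2, 1, 3, 4], [1, 0, 1, 3], [3, 1, 2, 4], [4, 3, 4, 2]]
Q^4 = [[7, 4, 6, 6], [4, 3, 4, 2], [6, 4, 7, 6], [6, 2, 6, 11]]
Q^5 = [[12, 6, 13, 17], [6, 2, 6, 11], [13, 6, 12, 17], [17, 11, 17, 14]]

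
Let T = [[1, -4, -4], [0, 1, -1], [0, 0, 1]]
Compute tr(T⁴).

3

T = I + N where N = [[0, -4, -4], [0, 0, -1], [0, 0, 0]] is strictly upper-triangular, so N³ = 0.
(I + N)⁴ = I + 4·N + 6·N² = [[1, -16, 8], [0, 1, -4], [0, 0, 1]].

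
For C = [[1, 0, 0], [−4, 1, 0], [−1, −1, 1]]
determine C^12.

[[1, 0, 0], [−48, 1, 0], [252, −12, 1]]

C = I + N where N = [[0, 0, 0], [−4, 0, 0], [−1, −1, 0]] is strictly lower-triangular, so N^3 = 0.
(I + N)^12 = I + 12·N + 66·N^2 = [[1, 0, 0], [−48, 1, 0], [252, −12, 1]].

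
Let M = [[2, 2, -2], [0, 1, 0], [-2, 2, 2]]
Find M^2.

[[8, 2, -8], [0, 1, 0], [-8, 2, 8]]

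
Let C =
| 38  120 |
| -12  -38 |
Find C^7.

[[2432, 7680], [-768, -2432]]

tr C = 0 and det C = -4, so the characteristic polynomial is λ² − (0)λ + (-4) with roots 2 and -2.
Eigenvectors give P = [[10, -3], [-3, 1]] with P⁻¹ = [[1, 3], [3, 10]], and C = P·diag(2, -2)·P⁻¹.
Then C^7 = P·diag(128, -128)·P⁻¹ = [[1280, 384], [-384, -128]] · [[1, 3], [3, 10]] = [[2432, 7680], [-768, -2432]].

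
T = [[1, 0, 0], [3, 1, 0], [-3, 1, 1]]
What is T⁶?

[[1, 0, 0], [18, 1, 0], [27, 6, 1]]

T = I + N where N = [[0, 0, 0], [3, 0, 0], [-3, 1, 0]] is strictly lower-triangular, so N³ = 0.
(I + N)⁶ = I + 6·N + 15·N² = [[1, 0, 0], [18, 1, 0], [27, 6, 1]].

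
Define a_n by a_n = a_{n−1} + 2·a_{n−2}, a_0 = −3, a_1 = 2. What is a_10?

With companion matrix T = [[1, 2], [1, 0]], [a_n, a_{n−1}]ᵀ = T·[a_{n−1}, a_{n−2}]ᵀ, so [a_10, a_9]ᵀ = T⁹·[a_1, a_0]ᵀ.
T⁹ = [[341, 342], [171, 170]], giving [a_10, a_9]ᵀ = [[−344], [−168]].

−344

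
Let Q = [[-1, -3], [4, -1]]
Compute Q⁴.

Q² = [[-11, 6], [-8, -11]]
Q³ = [[35, 27], [-36, 35]]
Q⁴ = [[73, -132], [176, 73]]

[[73, -132], [176, 73]]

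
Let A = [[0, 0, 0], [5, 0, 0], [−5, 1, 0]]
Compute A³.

[[0, 0, 0], [0, 0, 0], [0, 0, 0]]

A is strictly triangular, hence nilpotent: A³ = 0, so A³ = 0.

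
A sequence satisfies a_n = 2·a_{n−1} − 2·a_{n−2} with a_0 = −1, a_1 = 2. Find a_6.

−24

With companion matrix A = [[2, −2], [1, 0]], [a_n, a_{n−1}]ᵀ = A·[a_{n−1}, a_{n−2}]ᵀ, so [a_6, a_5]ᵀ = A^5·[a_1, a_0]ᵀ.
A^5 = [[−8, 8], [−4, 0]], giving [a_6, a_5]ᵀ = [[−24], [−8]].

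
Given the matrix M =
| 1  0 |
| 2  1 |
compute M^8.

M = I + N where N = [[0, 0], [2, 0]] is strictly lower-triangular, so N^2 = 0.
(I + N)^8 = I + 8·N = [[1, 0], [16, 1]].

[[1, 0], [16, 1]]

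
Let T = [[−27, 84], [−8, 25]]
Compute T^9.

[[−137787, 413364], [−39368, 118105]]

tr T = −2 and det T = −3, so the characteristic polynomial is λ² − (−2)λ + (−3) with roots 1 and −3.
Eigenvectors give P = [[3, 7], [1, 2]] with P⁻¹ = [[−2, 7], [1, −3]], and T = P·diag(1, −3)·P⁻¹.
Then T^9 = P·diag(1, −19683)·P⁻¹ = [[3, −137781], [1, −39366]] · [[−2, 7], [1, −3]] = [[−137787, 413364], [−39368, 118105]].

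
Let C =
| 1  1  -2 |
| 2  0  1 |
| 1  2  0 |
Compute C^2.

[[1, -3, -1], [3, 4, -4], [5, 1, 0]]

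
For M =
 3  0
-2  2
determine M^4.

[[81, 0], [-130, 16]]

M^2 = [[9, 0], [-10, 4]]
M^3 = [[27, 0], [-38, 8]]
M^4 = [[81, 0], [-130, 16]]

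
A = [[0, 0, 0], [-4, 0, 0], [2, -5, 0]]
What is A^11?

A is strictly triangular, hence nilpotent: A^3 = 0, so A^11 = 0.

[[0, 0, 0], [0, 0, 0], [0, 0, 0]]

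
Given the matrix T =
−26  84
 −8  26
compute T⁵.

tr T = 0 and det T = −4, so the characteristic polynomial is λ² − (0)λ + (−4) with roots −2 and 2.
Eigenvectors give P = [[7, 3], [2, 1]] with P⁻¹ = [[1, −3], [−2, 7]], and T = P·diag(−2, 2)·P⁻¹.
Then T⁵ = P·diag(−32, 32)·P⁻¹ = [[−224, 96], [−64, 32]] · [[1, −3], [−2, 7]] = [[−416, 1344], [−128, 416]].

[[−416, 1344], [−128, 416]]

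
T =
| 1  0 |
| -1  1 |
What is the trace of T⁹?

2

T = I + N where N = [[0, 0], [-1, 0]] is strictly lower-triangular, so N² = 0.
(I + N)⁹ = I + 9·N = [[1, 0], [-9, 1]].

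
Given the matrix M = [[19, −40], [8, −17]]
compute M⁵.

[[1219, −2440], [488, −977]]

tr M = 2 and det M = −3, so the characteristic polynomial is λ² − (2)λ + (−3) with roots −1 and 3.
Eigenvectors give P = [[2, 5], [1, 2]] with P⁻¹ = [[−2, 5], [1, −2]], and M = P·diag(−1, 3)·P⁻¹.
Then M⁵ = P·diag(−1, 243)·P⁻¹ = [[−2, 1215], [−1, 486]] · [[−2, 5], [1, −2]] = [[1219, −2440], [488, −977]].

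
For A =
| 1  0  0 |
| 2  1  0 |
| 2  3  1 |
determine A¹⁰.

[[1, 0, 0], [20, 1, 0], [290, 30, 1]]

A = I + N where N = [[0, 0, 0], [2, 0, 0], [2, 3, 0]] is strictly lower-triangular, so N³ = 0.
(I + N)¹⁰ = I + 10·N + 45·N² = [[1, 0, 0], [20, 1, 0], [290, 30, 1]].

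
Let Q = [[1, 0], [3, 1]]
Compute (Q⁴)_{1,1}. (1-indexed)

1

Q = I + N where N = [[0, 0], [3, 0]] is strictly lower-triangular, so N² = 0.
(I + N)⁴ = I + 4·N = [[1, 0], [12, 1]].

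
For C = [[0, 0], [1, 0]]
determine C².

[[0, 0], [0, 0]]

C is strictly triangular, hence nilpotent: C² = 0, so C² = 0.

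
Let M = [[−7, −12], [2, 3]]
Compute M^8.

[[19681, 39360], [−6560, −13119]]

tr M = −4 and det M = 3, so the characteristic polynomial is λ² − (−4)λ + (3) with roots −1 and −3.
Eigenvectors give P = [[−2, 3], [1, −1]] with P⁻¹ = [[1, 3], [1, 2]], and M = P·diag(−1, −3)·P⁻¹.
Then M^8 = P·diag(1, 6561)·P⁻¹ = [[−2, 19683], [1, −6561]] · [[1, 3], [1, 2]] = [[19681, 39360], [−6560, −13119]].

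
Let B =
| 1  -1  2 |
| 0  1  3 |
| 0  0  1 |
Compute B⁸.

[[1, -8, -68], [0, 1, 24], [0, 0, 1]]

B = I + N where N = [[0, -1, 2], [0, 0, 3], [0, 0, 0]] is strictly upper-triangular, so N³ = 0.
(I + N)⁸ = I + 8·N + 28·N² = [[1, -8, -68], [0, 1, 24], [0, 0, 1]].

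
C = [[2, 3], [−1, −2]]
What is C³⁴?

C² = I (check: tr C = 0 and det C = −1), so C³⁴ = I since 34 is even.

[[1, 0], [0, 1]]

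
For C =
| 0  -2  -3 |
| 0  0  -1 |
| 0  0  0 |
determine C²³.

[[0, 0, 0], [0, 0, 0], [0, 0, 0]]

C is strictly triangular, hence nilpotent: C³ = 0, so C²³ = 0.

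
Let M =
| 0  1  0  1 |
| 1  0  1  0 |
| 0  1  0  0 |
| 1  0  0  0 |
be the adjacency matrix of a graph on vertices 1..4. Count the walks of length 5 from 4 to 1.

5

The number of length-5 walks from vertex 4 to vertex 1 is entry (4,1) of M⁵, where M is the adjacency matrix.
M² = [[2, 0, 1, 0], [0, 2, 0, 1], [1, 0, 1, 0], [0, 1, 0, 1]]
M³ = [[0, 3, 0, 2], [3, 0, 2, 0], [0, 2, 0, 1], [2, 0, 1, 0]]
M⁴ = [[5, 0, 3, 0], [0, 5, 0, 3], [3, 0, 2, 0], [0, 3, 0, 2]]
M⁵ = [[0, 8, 0, 5], [8, 0, 5, 0], [0, 5, 0, 3], [5, 0, 3, 0]]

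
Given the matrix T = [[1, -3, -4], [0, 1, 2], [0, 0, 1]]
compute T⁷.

T = I + N where N = [[0, -3, -4], [0, 0, 2], [0, 0, 0]] is strictly upper-triangular, so N³ = 0.
(I + N)⁷ = I + 7·N + 21·N² = [[1, -21, -154], [0, 1, 14], [0, 0, 1]].

[[1, -21, -154], [0, 1, 14], [0, 0, 1]]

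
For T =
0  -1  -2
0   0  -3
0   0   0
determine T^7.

[[0, 0, 0], [0, 0, 0], [0, 0, 0]]

T is strictly triangular, hence nilpotent: T^3 = 0, so T^7 = 0.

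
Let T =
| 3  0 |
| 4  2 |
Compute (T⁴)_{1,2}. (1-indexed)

T² = [[9, 0], [20, 4]]
T³ = [[27, 0], [76, 8]]
T⁴ = [[81, 0], [260, 16]]

0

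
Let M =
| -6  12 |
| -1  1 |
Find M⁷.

[[-8364, 24708], [-2059, 6049]]

tr M = -5 and det M = 6, so the characteristic polynomial is λ² − (-5)λ + (6) with roots -3 and -2.
Eigenvectors give P = [[-4, -3], [-1, -1]] with P⁻¹ = [[-1, 3], [1, -4]], and M = P·diag(-3, -2)·P⁻¹.
Then M⁷ = P·diag(-2187, -128)·P⁻¹ = [[8748, 384], [2187, 128]] · [[-1, 3], [1, -4]] = [[-8364, 24708], [-2059, 6049]].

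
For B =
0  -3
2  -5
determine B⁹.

tr B = -5 and det B = 6, so the characteristic polynomial is λ² − (-5)λ + (6) with roots -2 and -3.
Eigenvectors give P = [[3, 1], [2, 1]] with P⁻¹ = [[1, -1], [-2, 3]], and B = P·diag(-2, -3)·P⁻¹.
Then B⁹ = P·diag(-512, -19683)·P⁻¹ = [[-1536, -19683], [-1024, -19683]] · [[1, -1], [-2, 3]] = [[37830, -57513], [38342, -58025]].

[[37830, -57513], [38342, -58025]]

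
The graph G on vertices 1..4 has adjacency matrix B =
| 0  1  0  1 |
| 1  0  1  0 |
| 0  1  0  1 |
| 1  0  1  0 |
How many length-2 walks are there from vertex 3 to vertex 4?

0

The number of length-2 walks from vertex 3 to vertex 4 is entry (3,4) of B^2, where B is the adjacency matrix.
B^2 = [[2, 0, 2, 0], [0, 2, 0, 2], [2, 0, 2, 0], [0, 2, 0, 2]]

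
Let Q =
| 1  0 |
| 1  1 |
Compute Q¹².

Q = I + N where N = [[0, 0], [1, 0]] is strictly lower-triangular, so N² = 0.
(I + N)¹² = I + 12·N = [[1, 0], [12, 1]].

[[1, 0], [12, 1]]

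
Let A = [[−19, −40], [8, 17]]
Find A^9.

[[−98419, −196840], [39368, 78737]]

tr A = −2 and det A = −3, so the characteristic polynomial is λ² − (−2)λ + (−3) with roots −3 and 1.
Eigenvectors give P = [[5, −2], [−2, 1]] with P⁻¹ = [[1, 2], [2, 5]], and A = P·diag(−3, 1)·P⁻¹.
Then A^9 = P·diag(−19683, 1)·P⁻¹ = [[−98415, −2], [39366, 1]] · [[1, 2], [2, 5]] = [[−98419, −196840], [39368, 78737]].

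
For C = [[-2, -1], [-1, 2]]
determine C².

[[5, 0], [0, 5]]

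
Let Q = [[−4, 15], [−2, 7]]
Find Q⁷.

tr Q = 3 and det Q = 2, so the characteristic polynomial is λ² − (3)λ + (2) with roots 1 and 2.
Eigenvectors give P = [[3, 5], [1, 2]] with P⁻¹ = [[2, −5], [−1, 3]], and Q = P·diag(1, 2)·P⁻¹.
Then Q⁷ = P·diag(1, 128)·P⁻¹ = [[3, 640], [1, 256]] · [[2, −5], [−1, 3]] = [[−634, 1905], [−254, 763]].

[[−634, 1905], [−254, 763]]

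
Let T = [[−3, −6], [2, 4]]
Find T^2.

T² = T (a projection; rank 1, trace 1), so T^2 = T.

[[−3, −6], [2, 4]]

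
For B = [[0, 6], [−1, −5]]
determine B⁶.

tr B = −5 and det B = 6, so the characteristic polynomial is λ² − (−5)λ + (6) with roots −2 and −3.
Eigenvectors give P = [[−3, 2], [1, −1]] with P⁻¹ = [[−1, −2], [−1, −3]], and B = P·diag(−2, −3)·P⁻¹.
Then B⁶ = P·diag(64, 729)·P⁻¹ = [[−192, 1458], [64, −729]] · [[−1, −2], [−1, −3]] = [[−1266, −3990], [665, 2059]].

[[−1266, −3990], [665, 2059]]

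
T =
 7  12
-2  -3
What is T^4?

tr T = 4 and det T = 3, so the characteristic polynomial is λ² − (4)λ + (3) with roots 1 and 3.
Eigenvectors give P = [[2, -3], [-1, 1]] with P⁻¹ = [[-1, -3], [-1, -2]], and T = P·diag(1, 3)·P⁻¹.
Then T^4 = P·diag(1, 81)·P⁻¹ = [[2, -243], [-1, 81]] · [[-1, -3], [-1, -2]] = [[241, 480], [-80, -159]].

[[241, 480], [-80, -159]]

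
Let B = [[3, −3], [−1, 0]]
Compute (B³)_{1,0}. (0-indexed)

B² = [[12, −9], [−3, 3]]
B³ = [[45, −36], [−12, 9]]

−12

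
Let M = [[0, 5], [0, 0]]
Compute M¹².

[[0, 0], [0, 0]]

M is strictly triangular, hence nilpotent: M² = 0, so M¹² = 0.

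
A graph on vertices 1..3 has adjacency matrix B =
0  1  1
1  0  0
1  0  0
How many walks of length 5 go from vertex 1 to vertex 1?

0

The number of length-5 walks from vertex 1 to vertex 1 is entry (1,1) of B⁵, where B is the adjacency matrix.
B² = [[2, 0, 0], [0, 1, 1], [0, 1, 1]]
B³ = [[0, 2, 2], [2, 0, 0], [2, 0, 0]]
B⁴ = [[4, 0, 0], [0, 2, 2], [0, 2, 2]]
B⁵ = [[0, 4, 4], [4, 0, 0], [4, 0, 0]]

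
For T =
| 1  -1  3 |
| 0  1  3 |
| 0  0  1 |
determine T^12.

T = I + N where N = [[0, -1, 3], [0, 0, 3], [0, 0, 0]] is strictly upper-triangular, so N^3 = 0.
(I + N)^12 = I + 12·N + 66·N^2 = [[1, -12, -162], [0, 1, 36], [0, 0, 1]].

[[1, -12, -162], [0, 1, 36], [0, 0, 1]]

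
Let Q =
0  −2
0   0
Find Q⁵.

[[0, 0], [0, 0]]

Q is strictly triangular, hence nilpotent: Q² = 0, so Q⁵ = 0.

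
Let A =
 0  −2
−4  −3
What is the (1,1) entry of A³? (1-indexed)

A² = [[8, 6], [12, 17]]
A³ = [[−24, −34], [−68, −75]]

−24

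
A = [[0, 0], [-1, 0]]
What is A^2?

A is strictly triangular, hence nilpotent: A^2 = 0, so A^2 = 0.

[[0, 0], [0, 0]]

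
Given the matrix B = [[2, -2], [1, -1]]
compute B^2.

[[2, -2], [1, -1]]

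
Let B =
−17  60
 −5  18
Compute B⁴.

tr B = 1 and det B = −6, so the characteristic polynomial is λ² − (1)λ + (−6) with roots −2 and 3.
Eigenvectors give P = [[4, 3], [1, 1]] with P⁻¹ = [[1, −3], [−1, 4]], and B = P·diag(−2, 3)·P⁻¹.
Then B⁴ = P·diag(16, 81)·P⁻¹ = [[64, 243], [16, 81]] · [[1, −3], [−1, 4]] = [[−179, 780], [−65, 276]].

[[−179, 780], [−65, 276]]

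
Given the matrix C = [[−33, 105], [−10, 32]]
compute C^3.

tr C = −1 and det C = −6, so the characteristic polynomial is λ² − (−1)λ + (−6) with roots −3 and 2.
Eigenvectors give P = [[7, 3], [2, 1]] with P⁻¹ = [[1, −3], [−2, 7]], and C = P·diag(−3, 2)·P⁻¹.
Then C^3 = P·diag(−27, 8)·P⁻¹ = [[−189, 24], [−54, 8]] · [[1, −3], [−2, 7]] = [[−237, 735], [−70, 218]].

[[−237, 735], [−70, 218]]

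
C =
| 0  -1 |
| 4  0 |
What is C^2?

[[-4, 0], [0, -4]]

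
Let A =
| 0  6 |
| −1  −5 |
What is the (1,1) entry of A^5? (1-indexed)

390

tr A = −5 and det A = 6, so the characteristic polynomial is λ² − (−5)λ + (6) with roots −3 and −2.
Eigenvectors give P = [[−2, −3], [1, 1]] with P⁻¹ = [[1, 3], [−1, −2]], and A = P·diag(−3, −2)·P⁻¹.
Then A^5 = P·diag(−243, −32)·P⁻¹ = [[486, 96], [−243, −32]] · [[1, 3], [−1, −2]] = [[390, 1266], [−211, −665]].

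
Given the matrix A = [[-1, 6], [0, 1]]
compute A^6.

A² = I (check: tr A = 0 and det A = -1), so A^6 = I since 6 is even.

[[1, 0], [0, 1]]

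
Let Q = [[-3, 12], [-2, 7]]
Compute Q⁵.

[[-483, 1452], [-242, 727]]

tr Q = 4 and det Q = 3, so the characteristic polynomial is λ² − (4)λ + (3) with roots 3 and 1.
Eigenvectors give P = [[2, 3], [1, 1]] with P⁻¹ = [[-1, 3], [1, -2]], and Q = P·diag(3, 1)·P⁻¹.
Then Q⁵ = P·diag(243, 1)·P⁻¹ = [[486, 3], [243, 1]] · [[-1, 3], [1, -2]] = [[-483, 1452], [-242, 727]].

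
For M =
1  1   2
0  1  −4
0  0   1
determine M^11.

[[1, 11, −198], [0, 1, −44], [0, 0, 1]]

M = I + N where N = [[0, 1, 2], [0, 0, −4], [0, 0, 0]] is strictly upper-triangular, so N^3 = 0.
(I + N)^11 = I + 11·N + 55·N^2 = [[1, 11, −198], [0, 1, −44], [0, 0, 1]].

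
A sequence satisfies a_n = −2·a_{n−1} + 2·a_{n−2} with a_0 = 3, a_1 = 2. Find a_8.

176

With companion matrix C = [[−2, 2], [1, 0]], [a_n, a_{n−1}]ᵀ = C·[a_{n−1}, a_{n−2}]ᵀ, so [a_8, a_7]ᵀ = C⁷·[a_1, a_0]ᵀ.
C⁷ = [[−896, 656], [328, −240]], giving [a_8, a_7]ᵀ = [[176], [−64]].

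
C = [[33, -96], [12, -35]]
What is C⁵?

[[1953, -5856], [732, -2195]]

tr C = -2 and det C = -3, so the characteristic polynomial is λ² − (-2)λ + (-3) with roots 1 and -3.
Eigenvectors give P = [[3, -8], [1, -3]] with P⁻¹ = [[3, -8], [1, -3]], and C = P·diag(1, -3)·P⁻¹.
Then C⁵ = P·diag(1, -243)·P⁻¹ = [[3, 1944], [1, 729]] · [[3, -8], [1, -3]] = [[1953, -5856], [732, -2195]].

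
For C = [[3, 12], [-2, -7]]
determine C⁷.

[[4371, 13116], [-2186, -6559]]

tr C = -4 and det C = 3, so the characteristic polynomial is λ² − (-4)λ + (3) with roots -3 and -1.
Eigenvectors give P = [[-2, 3], [1, -1]] with P⁻¹ = [[1, 3], [1, 2]], and C = P·diag(-3, -1)·P⁻¹.
Then C⁷ = P·diag(-2187, -1)·P⁻¹ = [[4374, -3], [-2187, 1]] · [[1, 3], [1, 2]] = [[4371, 13116], [-2186, -6559]].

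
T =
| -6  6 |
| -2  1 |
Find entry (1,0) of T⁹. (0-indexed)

-38342

tr T = -5 and det T = 6, so the characteristic polynomial is λ² − (-5)λ + (6) with roots -3 and -2.
Eigenvectors give P = [[2, -3], [1, -2]] with P⁻¹ = [[2, -3], [1, -2]], and T = P·diag(-3, -2)·P⁻¹.
Then T⁹ = P·diag(-19683, -512)·P⁻¹ = [[-39366, 1536], [-19683, 1024]] · [[2, -3], [1, -2]] = [[-77196, 115026], [-38342, 57001]].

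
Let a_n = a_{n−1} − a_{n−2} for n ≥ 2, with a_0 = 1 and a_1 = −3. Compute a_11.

4

With companion matrix A = [[1, −1], [1, 0]], [a_n, a_{n−1}]ᵀ = A·[a_{n−1}, a_{n−2}]ᵀ, so [a_11, a_10]ᵀ = A¹⁰·[a_1, a_0]ᵀ.
A¹⁰ = [[−1, 1], [−1, 0]], giving [a_11, a_10]ᵀ = [[4], [3]].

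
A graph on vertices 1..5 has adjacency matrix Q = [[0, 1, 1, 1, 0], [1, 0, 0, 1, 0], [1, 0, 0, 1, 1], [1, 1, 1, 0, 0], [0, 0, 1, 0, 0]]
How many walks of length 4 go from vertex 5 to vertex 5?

The number of length-4 walks from vertex 5 to vertex 5 is entry (5,5) of Q^4, where Q is the adjacency matrix.
Q^2 = [[3, 1, 1, 2, 1], [1, 2, 2, 1, 0], [1, 2, 3, 1, 0], [2, 1, 1, 3, 1], [1, 0, 0, 1, 1]]
Q^3 = [[4, 5, 6, 5, 1], [5, 2, 2, 5, 2], [6, 2, 2, 6, 3], [5, 5, 6, 4, 1], [1, 2, 3, 1, 0]]
Q^4 = [[16, 9, 10, 15, 6], [9, 10, 12, 9, 2], [10, 12, 15, 10, 2], [15, 9, 10, 16, 6], [6, 2, 2, 6, 3]]

3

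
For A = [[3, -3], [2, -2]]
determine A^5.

A² = A (a projection; rank 1, trace 1), so A^5 = A.

[[3, -3], [2, -2]]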